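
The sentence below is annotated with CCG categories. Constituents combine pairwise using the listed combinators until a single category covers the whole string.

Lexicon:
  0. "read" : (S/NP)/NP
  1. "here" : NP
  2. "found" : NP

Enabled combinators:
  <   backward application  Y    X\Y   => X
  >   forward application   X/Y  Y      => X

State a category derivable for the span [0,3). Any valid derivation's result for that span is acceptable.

S

[0,3] S   >
  [0,2] S/NP   >
    [0,1] "read" : (S/NP)/NP
    [1,2] "here" : NP
  [2,3] "found" : NP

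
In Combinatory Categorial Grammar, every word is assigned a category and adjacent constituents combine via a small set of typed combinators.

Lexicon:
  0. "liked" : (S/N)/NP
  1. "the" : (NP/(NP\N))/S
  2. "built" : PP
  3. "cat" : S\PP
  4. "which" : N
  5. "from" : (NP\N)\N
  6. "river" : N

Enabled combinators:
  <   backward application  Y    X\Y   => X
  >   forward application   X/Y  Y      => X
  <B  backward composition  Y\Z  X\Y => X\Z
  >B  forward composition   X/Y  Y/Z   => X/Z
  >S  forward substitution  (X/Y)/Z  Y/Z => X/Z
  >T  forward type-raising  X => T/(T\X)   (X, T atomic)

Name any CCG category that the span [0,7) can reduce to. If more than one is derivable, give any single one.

[0,7] S   >
  [0,6] S/N   >
    [0,1] "liked" : (S/N)/NP
    [1,6] NP   >
      [1,4] NP/(NP\N)   >
        [1,2] "the" : (NP/(NP\N))/S
        [2,4] S   <
          [2,3] "built" : PP
          [3,4] "cat" : S\PP
      [4,6] NP\N   <
        [4,5] "which" : N
        [5,6] "from" : (NP\N)\N
  [6,7] "river" : N

S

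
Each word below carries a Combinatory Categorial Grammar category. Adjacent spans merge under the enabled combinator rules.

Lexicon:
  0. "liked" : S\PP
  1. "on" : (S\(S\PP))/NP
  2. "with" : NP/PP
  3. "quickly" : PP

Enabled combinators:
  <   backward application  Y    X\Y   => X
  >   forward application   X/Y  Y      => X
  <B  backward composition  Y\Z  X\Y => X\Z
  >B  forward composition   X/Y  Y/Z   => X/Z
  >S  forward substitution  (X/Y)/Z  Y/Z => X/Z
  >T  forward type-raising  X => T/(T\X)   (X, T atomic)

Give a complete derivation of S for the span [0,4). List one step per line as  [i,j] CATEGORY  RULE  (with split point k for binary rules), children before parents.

[0,4] S   <
  [0,1] "liked" : S\PP
  [1,4] S\(S\PP)   >
    [1,2] "on" : (S\(S\PP))/NP
    [2,4] NP   >
      [2,3] "with" : NP/PP
      [3,4] "quickly" : PP

[0,1] S\PP  lex  "liked"
[1,2] (S\(S\PP))/NP  lex  "on"
[2,3] NP/PP  lex  "with"
[3,4] PP  lex  "quickly"
[2,4] NP  >  k=3
[1,4] S\(S\PP)  >  k=2
[0,4] S  <  k=1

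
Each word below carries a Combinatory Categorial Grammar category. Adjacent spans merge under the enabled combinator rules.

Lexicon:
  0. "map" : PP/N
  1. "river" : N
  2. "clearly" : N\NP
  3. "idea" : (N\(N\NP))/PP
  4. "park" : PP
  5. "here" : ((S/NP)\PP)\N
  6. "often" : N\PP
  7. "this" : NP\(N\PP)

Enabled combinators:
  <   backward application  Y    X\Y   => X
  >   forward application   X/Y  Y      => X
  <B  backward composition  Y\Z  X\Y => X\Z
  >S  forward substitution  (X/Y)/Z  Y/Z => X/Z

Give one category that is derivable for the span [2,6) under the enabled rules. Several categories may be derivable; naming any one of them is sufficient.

(S/NP)\PP

[0,8] S   >
  [0,6] S/NP   <
    [0,2] PP   >
      [0,1] "map" : PP/N
      [1,2] "river" : N
    [2,6] (S/NP)\PP   <
      [2,5] N   <
        [2,3] "clearly" : N\NP
        [3,5] N\(N\NP)   >
          [3,4] "idea" : (N\(N\NP))/PP
          [4,5] "park" : PP
      [5,6] "here" : ((S/NP)\PP)\N
  [6,8] NP   <
    [6,7] "often" : N\PP
    [7,8] "this" : NP\(N\PP)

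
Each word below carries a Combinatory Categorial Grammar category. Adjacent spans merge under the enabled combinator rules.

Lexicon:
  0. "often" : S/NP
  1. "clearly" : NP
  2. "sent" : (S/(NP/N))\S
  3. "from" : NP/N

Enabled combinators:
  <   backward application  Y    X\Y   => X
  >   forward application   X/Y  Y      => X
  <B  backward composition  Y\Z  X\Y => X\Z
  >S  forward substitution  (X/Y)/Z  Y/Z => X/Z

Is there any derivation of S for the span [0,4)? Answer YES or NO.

[0,4] S   >
  [0,3] S/(NP/N)   <
    [0,2] S   >
      [0,1] "often" : S/NP
      [1,2] "clearly" : NP
    [2,3] "sent" : (S/(NP/N))\S
  [3,4] "from" : NP/N

YES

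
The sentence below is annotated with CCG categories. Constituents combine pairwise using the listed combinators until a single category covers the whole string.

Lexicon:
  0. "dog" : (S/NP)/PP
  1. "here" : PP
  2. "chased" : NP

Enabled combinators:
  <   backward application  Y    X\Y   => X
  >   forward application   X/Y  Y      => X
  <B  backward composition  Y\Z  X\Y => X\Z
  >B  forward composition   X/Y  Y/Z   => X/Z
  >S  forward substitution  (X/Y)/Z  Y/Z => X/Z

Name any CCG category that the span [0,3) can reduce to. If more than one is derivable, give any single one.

S

[0,3] S   >
  [0,2] S/NP   >
    [0,1] "dog" : (S/NP)/PP
    [1,2] "here" : PP
  [2,3] "chased" : NP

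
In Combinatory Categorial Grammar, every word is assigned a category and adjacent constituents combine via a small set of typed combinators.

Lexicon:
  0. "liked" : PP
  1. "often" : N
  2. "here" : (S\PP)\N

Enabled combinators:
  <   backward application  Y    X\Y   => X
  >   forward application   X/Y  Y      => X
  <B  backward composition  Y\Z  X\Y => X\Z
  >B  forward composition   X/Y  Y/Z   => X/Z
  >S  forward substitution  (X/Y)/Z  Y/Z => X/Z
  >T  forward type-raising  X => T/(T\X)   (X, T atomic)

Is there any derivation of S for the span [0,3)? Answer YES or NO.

[0,3] S   >
  [0,1] S/(S\PP)   >T
    [0,1] "liked" : PP
  [1,3] S\PP   <
    [1,2] "often" : N
    [2,3] "here" : (S\PP)\N

YES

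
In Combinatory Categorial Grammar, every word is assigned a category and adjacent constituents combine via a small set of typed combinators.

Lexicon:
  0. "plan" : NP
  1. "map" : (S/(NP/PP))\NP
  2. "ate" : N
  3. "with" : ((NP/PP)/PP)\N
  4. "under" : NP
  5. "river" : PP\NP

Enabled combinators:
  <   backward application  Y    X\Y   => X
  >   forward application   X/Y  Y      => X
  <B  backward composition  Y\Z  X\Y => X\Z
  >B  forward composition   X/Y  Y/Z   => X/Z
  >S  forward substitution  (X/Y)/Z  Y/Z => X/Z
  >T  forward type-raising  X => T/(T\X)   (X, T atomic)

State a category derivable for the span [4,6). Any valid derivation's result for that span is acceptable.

[0,6] S   >
  [0,2] S/(NP/PP)   <
    [0,1] "plan" : NP
    [1,2] "map" : (S/(NP/PP))\NP
  [2,6] NP/PP   >
    [2,4] (NP/PP)/PP   <
      [2,3] "ate" : N
      [3,4] "with" : ((NP/PP)/PP)\N
    [4,6] PP   >
      [4,5] PP/(PP\NP)   >T
        [4,5] "under" : NP
      [5,6] "river" : PP\NP

PP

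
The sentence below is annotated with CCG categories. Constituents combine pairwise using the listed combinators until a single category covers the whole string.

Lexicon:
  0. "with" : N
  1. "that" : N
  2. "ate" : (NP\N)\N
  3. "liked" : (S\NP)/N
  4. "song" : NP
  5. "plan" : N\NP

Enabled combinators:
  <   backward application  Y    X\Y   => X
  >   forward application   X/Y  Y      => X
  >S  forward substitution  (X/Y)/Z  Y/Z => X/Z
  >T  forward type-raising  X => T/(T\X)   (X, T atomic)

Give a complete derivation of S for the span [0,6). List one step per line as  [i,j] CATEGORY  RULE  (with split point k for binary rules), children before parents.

[0,6] S   <
  [0,3] NP   <
    [0,1] "with" : N
    [1,3] NP\N   <
      [1,2] "that" : N
      [2,3] "ate" : (NP\N)\N
  [3,6] S\NP   >
    [3,4] "liked" : (S\NP)/N
    [4,6] N   <
      [4,5] "song" : NP
      [5,6] "plan" : N\NP

[0,1] N  lex  "with"
[1,2] N  lex  "that"
[2,3] (NP\N)\N  lex  "ate"
[1,3] NP\N  <  k=2
[0,3] NP  <  k=1
[3,4] (S\NP)/N  lex  "liked"
[4,5] NP  lex  "song"
[5,6] N\NP  lex  "plan"
[4,6] N  <  k=5
[3,6] S\NP  >  k=4
[0,6] S  <  k=3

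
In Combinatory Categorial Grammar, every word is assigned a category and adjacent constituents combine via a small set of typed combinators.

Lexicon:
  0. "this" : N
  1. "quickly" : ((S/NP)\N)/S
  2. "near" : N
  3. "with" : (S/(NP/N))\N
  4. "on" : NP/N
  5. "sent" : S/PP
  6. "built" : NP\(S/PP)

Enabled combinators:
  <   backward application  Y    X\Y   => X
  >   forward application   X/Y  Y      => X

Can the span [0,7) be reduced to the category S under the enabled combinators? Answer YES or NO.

[0,7] S   >
  [0,5] S/NP   <
    [0,1] "this" : N
    [1,5] (S/NP)\N   >
      [1,2] "quickly" : ((S/NP)\N)/S
      [2,5] S   >
        [2,4] S/(NP/N)   <
          [2,3] "near" : N
          [3,4] "with" : (S/(NP/N))\N
        [4,5] "on" : NP/N
  [5,7] NP   <
    [5,6] "sent" : S/PP
    [6,7] "built" : NP\(S/PP)

YES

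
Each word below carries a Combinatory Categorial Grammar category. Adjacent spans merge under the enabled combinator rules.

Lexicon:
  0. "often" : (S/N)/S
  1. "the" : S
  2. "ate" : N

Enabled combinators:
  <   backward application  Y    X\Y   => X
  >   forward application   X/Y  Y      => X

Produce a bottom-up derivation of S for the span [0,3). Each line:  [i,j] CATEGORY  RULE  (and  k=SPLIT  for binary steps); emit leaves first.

[0,1] (S/N)/S  lex  "often"
[1,2] S  lex  "the"
[0,2] S/N  >  k=1
[2,3] N  lex  "ate"
[0,3] S  >  k=2

[0,3] S   >
  [0,2] S/N   >
    [0,1] "often" : (S/N)/S
    [1,2] "the" : S
  [2,3] "ate" : N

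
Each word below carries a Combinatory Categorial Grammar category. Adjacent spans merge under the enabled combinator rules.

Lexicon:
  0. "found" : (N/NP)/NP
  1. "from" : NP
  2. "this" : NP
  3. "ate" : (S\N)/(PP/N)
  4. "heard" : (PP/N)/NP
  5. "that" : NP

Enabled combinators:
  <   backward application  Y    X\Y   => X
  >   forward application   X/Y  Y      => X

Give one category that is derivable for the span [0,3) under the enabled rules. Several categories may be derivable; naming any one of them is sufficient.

[0,6] S   <
  [0,3] N   >
    [0,2] N/NP   >
      [0,1] "found" : (N/NP)/NP
      [1,2] "from" : NP
    [2,3] "this" : NP
  [3,6] S\N   >
    [3,4] "ate" : (S\N)/(PP/N)
    [4,6] PP/N   >
      [4,5] "heard" : (PP/N)/NP
      [5,6] "that" : NP

N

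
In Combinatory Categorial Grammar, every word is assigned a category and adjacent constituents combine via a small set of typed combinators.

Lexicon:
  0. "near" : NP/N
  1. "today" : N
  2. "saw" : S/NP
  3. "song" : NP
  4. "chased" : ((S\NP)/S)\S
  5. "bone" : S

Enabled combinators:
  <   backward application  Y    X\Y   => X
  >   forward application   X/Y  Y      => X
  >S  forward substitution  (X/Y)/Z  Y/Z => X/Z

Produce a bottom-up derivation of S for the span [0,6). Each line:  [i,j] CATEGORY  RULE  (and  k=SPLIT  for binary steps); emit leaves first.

[0,6] S   <
  [0,2] NP   >
    [0,1] "near" : NP/N
    [1,2] "today" : N
  [2,6] S\NP   >
    [2,5] (S\NP)/S   <
      [2,4] S   >
        [2,3] "saw" : S/NP
        [3,4] "song" : NP
      [4,5] "chased" : ((S\NP)/S)\S
    [5,6] "bone" : S

[0,1] NP/N  lex  "near"
[1,2] N  lex  "today"
[0,2] NP  >  k=1
[2,3] S/NP  lex  "saw"
[3,4] NP  lex  "song"
[2,4] S  >  k=3
[4,5] ((S\NP)/S)\S  lex  "chased"
[2,5] (S\NP)/S  <  k=4
[5,6] S  lex  "bone"
[2,6] S\NP  >  k=5
[0,6] S  <  k=2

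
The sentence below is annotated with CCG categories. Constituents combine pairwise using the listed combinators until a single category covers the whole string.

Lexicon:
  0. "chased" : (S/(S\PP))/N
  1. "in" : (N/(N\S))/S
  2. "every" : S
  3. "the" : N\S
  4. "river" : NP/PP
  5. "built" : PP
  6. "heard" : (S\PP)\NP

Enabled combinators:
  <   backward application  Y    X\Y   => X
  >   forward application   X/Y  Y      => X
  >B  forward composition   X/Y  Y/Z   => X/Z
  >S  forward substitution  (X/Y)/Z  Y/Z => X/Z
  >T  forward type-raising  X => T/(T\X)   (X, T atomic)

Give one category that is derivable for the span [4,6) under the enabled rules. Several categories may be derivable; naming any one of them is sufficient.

[0,7] S   >
  [0,4] S/(S\PP)   >
    [0,1] "chased" : (S/(S\PP))/N
    [1,4] N   >
      [1,3] N/(N\S)   >
        [1,2] "in" : (N/(N\S))/S
        [2,3] "every" : S
      [3,4] "the" : N\S
  [4,7] S\PP   <
    [4,6] NP   >
      [4,5] "river" : NP/PP
      [5,6] "built" : PP
    [6,7] "heard" : (S\PP)\NP

NP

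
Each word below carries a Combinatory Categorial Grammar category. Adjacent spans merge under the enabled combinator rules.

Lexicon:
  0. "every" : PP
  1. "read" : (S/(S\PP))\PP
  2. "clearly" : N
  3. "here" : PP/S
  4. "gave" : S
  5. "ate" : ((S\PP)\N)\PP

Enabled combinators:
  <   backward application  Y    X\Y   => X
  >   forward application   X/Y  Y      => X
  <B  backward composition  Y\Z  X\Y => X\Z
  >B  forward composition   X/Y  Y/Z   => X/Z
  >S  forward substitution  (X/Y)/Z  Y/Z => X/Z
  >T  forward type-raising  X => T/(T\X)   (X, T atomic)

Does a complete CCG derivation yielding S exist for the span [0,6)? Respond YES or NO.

[0,6] S   >
  [0,2] S/(S\PP)   <
    [0,1] "every" : PP
    [1,2] "read" : (S/(S\PP))\PP
  [2,6] S\PP   <
    [2,3] "clearly" : N
    [3,6] (S\PP)\N   <
      [3,5] PP   >
        [3,4] "here" : PP/S
        [4,5] "gave" : S
      [5,6] "ate" : ((S\PP)\N)\PP

YES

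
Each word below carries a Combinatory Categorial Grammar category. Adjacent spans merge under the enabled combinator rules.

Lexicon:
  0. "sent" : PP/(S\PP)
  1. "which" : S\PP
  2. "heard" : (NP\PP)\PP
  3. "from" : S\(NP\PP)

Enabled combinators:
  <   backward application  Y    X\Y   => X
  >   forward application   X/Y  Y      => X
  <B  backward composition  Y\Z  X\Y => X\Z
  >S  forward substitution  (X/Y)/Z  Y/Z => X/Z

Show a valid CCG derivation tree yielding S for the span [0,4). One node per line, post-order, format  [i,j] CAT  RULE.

[0,4] S   <
  [0,2] PP   >
    [0,1] "sent" : PP/(S\PP)
    [1,2] "which" : S\PP
  [2,4] S\PP   <B
    [2,3] "heard" : (NP\PP)\PP
    [3,4] "from" : S\(NP\PP)

[0,1] PP/(S\PP)  lex  "sent"
[1,2] S\PP  lex  "which"
[0,2] PP  >  k=1
[2,3] (NP\PP)\PP  lex  "heard"
[3,4] S\(NP\PP)  lex  "from"
[2,4] S\PP  <B  k=3
[0,4] S  <  k=2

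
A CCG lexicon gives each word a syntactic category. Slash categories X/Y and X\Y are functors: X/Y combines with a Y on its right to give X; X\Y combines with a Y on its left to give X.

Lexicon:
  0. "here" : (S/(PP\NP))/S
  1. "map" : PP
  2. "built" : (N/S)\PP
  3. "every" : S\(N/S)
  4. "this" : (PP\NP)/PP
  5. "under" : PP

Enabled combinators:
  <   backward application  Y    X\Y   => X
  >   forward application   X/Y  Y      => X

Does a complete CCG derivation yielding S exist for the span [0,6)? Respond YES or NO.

[0,6] S   >
  [0,4] S/(PP\NP)   >
    [0,1] "here" : (S/(PP\NP))/S
    [1,4] S   <
      [1,3] N/S   <
        [1,2] "map" : PP
        [2,3] "built" : (N/S)\PP
      [3,4] "every" : S\(N/S)
  [4,6] PP\NP   >
    [4,5] "this" : (PP\NP)/PP
    [5,6] "under" : PP

YES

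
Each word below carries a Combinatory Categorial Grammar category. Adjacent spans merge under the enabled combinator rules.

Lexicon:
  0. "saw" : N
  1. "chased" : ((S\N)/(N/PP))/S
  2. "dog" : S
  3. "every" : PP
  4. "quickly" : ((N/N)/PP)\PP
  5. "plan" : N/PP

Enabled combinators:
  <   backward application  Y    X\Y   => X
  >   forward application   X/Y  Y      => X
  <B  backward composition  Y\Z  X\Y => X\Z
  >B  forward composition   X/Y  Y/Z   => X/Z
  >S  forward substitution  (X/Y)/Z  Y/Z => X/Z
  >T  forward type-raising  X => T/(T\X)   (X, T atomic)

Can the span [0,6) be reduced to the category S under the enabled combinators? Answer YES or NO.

YES

[0,6] S   <
  [0,1] "saw" : N
  [1,6] S\N   >
    [1,3] (S\N)/(N/PP)   >
      [1,2] "chased" : ((S\N)/(N/PP))/S
      [2,3] "dog" : S
    [3,6] N/PP   >S
      [3,5] (N/N)/PP   <
        [3,4] "every" : PP
        [4,5] "quickly" : ((N/N)/PP)\PP
      [5,6] "plan" : N/PP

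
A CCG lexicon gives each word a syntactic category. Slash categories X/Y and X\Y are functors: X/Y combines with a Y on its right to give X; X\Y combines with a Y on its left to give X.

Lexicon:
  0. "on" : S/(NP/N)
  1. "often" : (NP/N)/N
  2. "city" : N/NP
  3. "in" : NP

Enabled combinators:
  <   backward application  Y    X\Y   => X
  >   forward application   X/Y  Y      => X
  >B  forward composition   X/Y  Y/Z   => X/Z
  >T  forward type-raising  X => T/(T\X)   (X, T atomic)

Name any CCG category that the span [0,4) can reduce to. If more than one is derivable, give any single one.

[0,4] S   >
  [0,2] S/N   >B
    [0,1] "on" : S/(NP/N)
    [1,2] "often" : (NP/N)/N
  [2,4] N   >
    [2,3] "city" : N/NP
    [3,4] "in" : NP

S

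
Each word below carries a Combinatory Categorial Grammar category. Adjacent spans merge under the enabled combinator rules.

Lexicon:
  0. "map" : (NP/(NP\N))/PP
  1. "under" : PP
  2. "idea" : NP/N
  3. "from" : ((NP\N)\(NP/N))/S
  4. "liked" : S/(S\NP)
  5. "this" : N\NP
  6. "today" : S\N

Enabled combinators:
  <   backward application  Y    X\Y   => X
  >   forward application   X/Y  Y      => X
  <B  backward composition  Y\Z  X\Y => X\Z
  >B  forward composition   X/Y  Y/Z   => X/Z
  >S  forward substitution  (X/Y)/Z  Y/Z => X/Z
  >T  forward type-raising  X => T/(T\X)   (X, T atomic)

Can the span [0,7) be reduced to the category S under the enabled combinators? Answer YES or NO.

(NP/(NP\N))/PP PP NP/N ((NP\N)\(NP/N))/S S/(S\NP) N\NP S\N
CKY chart[0,7] = {N/(N\NP), NP, NP/(NP\NP), PP/(PP\NP), S/(S\NP)}; S ∉ chart

NO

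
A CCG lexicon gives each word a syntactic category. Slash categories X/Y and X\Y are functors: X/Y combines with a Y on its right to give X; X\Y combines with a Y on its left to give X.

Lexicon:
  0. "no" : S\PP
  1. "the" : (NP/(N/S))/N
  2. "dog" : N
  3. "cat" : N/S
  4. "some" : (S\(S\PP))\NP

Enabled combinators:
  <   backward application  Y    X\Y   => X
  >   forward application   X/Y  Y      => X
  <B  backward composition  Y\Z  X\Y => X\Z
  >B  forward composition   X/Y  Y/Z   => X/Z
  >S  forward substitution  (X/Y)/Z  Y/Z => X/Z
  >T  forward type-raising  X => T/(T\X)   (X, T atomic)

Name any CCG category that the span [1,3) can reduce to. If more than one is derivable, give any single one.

NP/(N/S)

[0,5] S   <
  [0,1] "no" : S\PP
  [1,5] S\(S\PP)   <
    [1,4] NP   >
      [1,3] NP/(N/S)   >
        [1,2] "the" : (NP/(N/S))/N
        [2,3] "dog" : N
      [3,4] "cat" : N/S
    [4,5] "some" : (S\(S\PP))\NP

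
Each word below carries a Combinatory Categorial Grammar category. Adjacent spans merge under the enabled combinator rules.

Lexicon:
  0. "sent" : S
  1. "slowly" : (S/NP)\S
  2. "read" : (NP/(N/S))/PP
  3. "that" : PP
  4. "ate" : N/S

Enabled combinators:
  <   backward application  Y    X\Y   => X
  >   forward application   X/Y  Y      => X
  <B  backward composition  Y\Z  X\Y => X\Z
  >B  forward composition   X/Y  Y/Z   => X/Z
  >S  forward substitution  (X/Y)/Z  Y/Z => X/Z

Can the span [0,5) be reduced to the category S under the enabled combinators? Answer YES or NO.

[0,5] S   >
  [0,2] S/NP   <
    [0,1] "sent" : S
    [1,2] "slowly" : (S/NP)\S
  [2,5] NP   >
    [2,4] NP/(N/S)   >
      [2,3] "read" : (NP/(N/S))/PP
      [3,4] "that" : PP
    [4,5] "ate" : N/S

YES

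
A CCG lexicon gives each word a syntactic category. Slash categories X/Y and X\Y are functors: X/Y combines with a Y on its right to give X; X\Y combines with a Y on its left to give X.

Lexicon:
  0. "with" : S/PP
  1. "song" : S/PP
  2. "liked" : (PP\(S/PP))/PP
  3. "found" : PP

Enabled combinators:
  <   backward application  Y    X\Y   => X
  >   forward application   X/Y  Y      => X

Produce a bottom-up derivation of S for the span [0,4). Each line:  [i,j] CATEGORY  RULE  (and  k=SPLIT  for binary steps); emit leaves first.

[0,4] S   >
  [0,1] "with" : S/PP
  [1,4] PP   <
    [1,2] "song" : S/PP
    [2,4] PP\(S/PP)   >
      [2,3] "liked" : (PP\(S/PP))/PP
      [3,4] "found" : PP

[0,1] S/PP  lex  "with"
[1,2] S/PP  lex  "song"
[2,3] (PP\(S/PP))/PP  lex  "liked"
[3,4] PP  lex  "found"
[2,4] PP\(S/PP)  >  k=3
[1,4] PP  <  k=2
[0,4] S  >  k=1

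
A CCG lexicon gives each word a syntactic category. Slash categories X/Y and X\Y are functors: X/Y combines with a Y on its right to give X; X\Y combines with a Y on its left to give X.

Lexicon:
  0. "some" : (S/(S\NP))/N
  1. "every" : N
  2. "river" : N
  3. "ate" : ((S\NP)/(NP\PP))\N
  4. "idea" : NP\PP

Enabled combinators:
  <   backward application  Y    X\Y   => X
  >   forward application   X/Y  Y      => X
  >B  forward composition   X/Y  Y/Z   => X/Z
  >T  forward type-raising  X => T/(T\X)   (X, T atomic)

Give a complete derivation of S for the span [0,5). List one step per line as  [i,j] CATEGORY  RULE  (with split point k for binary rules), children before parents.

[0,5] S   >
  [0,2] S/(S\NP)   >
    [0,1] "some" : (S/(S\NP))/N
    [1,2] "every" : N
  [2,5] S\NP   >
    [2,4] (S\NP)/(NP\PP)   <
      [2,3] "river" : N
      [3,4] "ate" : ((S\NP)/(NP\PP))\N
    [4,5] "idea" : NP\PP

[0,1] (S/(S\NP))/N  lex  "some"
[1,2] N  lex  "every"
[0,2] S/(S\NP)  >  k=1
[2,3] N  lex  "river"
[3,4] ((S\NP)/(NP\PP))\N  lex  "ate"
[2,4] (S\NP)/(NP\PP)  <  k=3
[4,5] NP\PP  lex  "idea"
[2,5] S\NP  >  k=4
[0,5] S  >  k=2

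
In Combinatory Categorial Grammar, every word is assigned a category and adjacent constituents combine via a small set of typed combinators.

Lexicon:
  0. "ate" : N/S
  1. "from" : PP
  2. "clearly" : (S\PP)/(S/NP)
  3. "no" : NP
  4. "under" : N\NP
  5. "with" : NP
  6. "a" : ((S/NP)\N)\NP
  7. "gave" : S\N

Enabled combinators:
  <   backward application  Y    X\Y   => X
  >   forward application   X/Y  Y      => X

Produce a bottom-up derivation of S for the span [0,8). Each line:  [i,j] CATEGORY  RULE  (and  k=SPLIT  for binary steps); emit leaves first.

[0,8] S   <
  [0,7] N   >
    [0,1] "ate" : N/S
    [1,7] S   <
      [1,2] "from" : PP
      [2,7] S\PP   >
        [2,3] "clearly" : (S\PP)/(S/NP)
        [3,7] S/NP   <
          [3,5] N   <
            [3,4] "no" : NP
            [4,5] "under" : N\NP
          [5,7] (S/NP)\N   <
            [5,6] "with" : NP
            [6,7] "a" : ((S/NP)\N)\NP
  [7,8] "gave" : S\N

[0,1] N/S  lex  "ate"
[1,2] PP  lex  "from"
[2,3] (S\PP)/(S/NP)  lex  "clearly"
[3,4] NP  lex  "no"
[4,5] N\NP  lex  "under"
[3,5] N  <  k=4
[5,6] NP  lex  "with"
[6,7] ((S/NP)\N)\NP  lex  "a"
[5,7] (S/NP)\N  <  k=6
[3,7] S/NP  <  k=5
[2,7] S\PP  >  k=3
[1,7] S  <  k=2
[0,7] N  >  k=1
[7,8] S\N  lex  "gave"
[0,8] S  <  k=7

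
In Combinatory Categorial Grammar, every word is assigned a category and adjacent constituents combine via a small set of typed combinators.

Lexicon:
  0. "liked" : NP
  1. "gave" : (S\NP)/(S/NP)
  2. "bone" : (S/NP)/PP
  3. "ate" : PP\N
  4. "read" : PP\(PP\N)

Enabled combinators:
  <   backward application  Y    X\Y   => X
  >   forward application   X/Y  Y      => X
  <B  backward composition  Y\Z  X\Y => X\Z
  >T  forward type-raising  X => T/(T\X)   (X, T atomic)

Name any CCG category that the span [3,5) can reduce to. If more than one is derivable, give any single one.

PP

[0,5] S   <
  [0,1] "liked" : NP
  [1,5] S\NP   >
    [1,2] "gave" : (S\NP)/(S/NP)
    [2,5] S/NP   >
      [2,3] "bone" : (S/NP)/PP
      [3,5] PP   <
        [3,4] "ate" : PP\N
        [4,5] "read" : PP\(PP\N)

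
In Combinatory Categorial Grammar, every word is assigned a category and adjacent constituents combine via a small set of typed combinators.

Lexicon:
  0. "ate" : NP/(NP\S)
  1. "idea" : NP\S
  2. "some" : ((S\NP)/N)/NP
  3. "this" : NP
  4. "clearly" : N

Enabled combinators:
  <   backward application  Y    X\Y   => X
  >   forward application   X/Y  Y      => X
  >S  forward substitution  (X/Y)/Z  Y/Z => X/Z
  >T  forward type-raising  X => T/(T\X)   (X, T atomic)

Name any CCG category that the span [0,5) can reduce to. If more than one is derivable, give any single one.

[0,5] S   <
  [0,2] NP   >
    [0,1] "ate" : NP/(NP\S)
    [1,2] "idea" : NP\S
  [2,5] S\NP   >
    [2,4] (S\NP)/N   >
      [2,3] "some" : ((S\NP)/N)/NP
      [3,4] "this" : NP
    [4,5] "clearly" : N

S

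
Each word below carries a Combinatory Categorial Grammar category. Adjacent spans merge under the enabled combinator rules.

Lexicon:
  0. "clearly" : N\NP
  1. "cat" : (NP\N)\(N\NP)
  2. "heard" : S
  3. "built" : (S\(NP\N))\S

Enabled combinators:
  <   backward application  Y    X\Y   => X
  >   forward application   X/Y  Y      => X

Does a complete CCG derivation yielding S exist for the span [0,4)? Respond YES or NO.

YES

[0,4] S   <
  [0,2] NP\N   <
    [0,1] "clearly" : N\NP
    [1,2] "cat" : (NP\N)\(N\NP)
  [2,4] S\(NP\N)   <
    [2,3] "heard" : S
    [3,4] "built" : (S\(NP\N))\S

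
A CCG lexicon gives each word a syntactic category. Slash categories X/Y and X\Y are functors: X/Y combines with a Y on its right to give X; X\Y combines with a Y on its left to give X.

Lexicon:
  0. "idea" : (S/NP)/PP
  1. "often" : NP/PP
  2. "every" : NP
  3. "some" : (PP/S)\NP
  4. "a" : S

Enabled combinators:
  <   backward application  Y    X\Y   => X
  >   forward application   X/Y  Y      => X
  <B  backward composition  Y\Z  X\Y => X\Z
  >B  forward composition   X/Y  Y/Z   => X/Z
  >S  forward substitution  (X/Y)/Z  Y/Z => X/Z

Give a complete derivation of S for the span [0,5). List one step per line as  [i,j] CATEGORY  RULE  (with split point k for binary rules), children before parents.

[0,1] (S/NP)/PP  lex  "idea"
[1,2] NP/PP  lex  "often"
[0,2] S/PP  >S  k=1
[2,3] NP  lex  "every"
[3,4] (PP/S)\NP  lex  "some"
[2,4] PP/S  <  k=3
[4,5] S  lex  "a"
[2,5] PP  >  k=4
[0,5] S  >  k=2

[0,5] S   >
  [0,2] S/PP   >S
    [0,1] "idea" : (S/NP)/PP
    [1,2] "often" : NP/PP
  [2,5] PP   >
    [2,4] PP/S   <
      [2,3] "every" : NP
      [3,4] "some" : (PP/S)\NP
    [4,5] "a" : S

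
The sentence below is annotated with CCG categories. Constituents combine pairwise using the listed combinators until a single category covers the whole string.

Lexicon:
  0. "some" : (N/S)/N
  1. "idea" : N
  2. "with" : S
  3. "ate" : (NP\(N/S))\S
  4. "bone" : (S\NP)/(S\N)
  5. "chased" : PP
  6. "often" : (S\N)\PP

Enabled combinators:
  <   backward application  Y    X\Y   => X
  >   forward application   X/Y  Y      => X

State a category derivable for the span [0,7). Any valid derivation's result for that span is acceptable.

S

[0,7] S   <
  [0,4] NP   <
    [0,2] N/S   >
      [0,1] "some" : (N/S)/N
      [1,2] "idea" : N
    [2,4] NP\(N/S)   <
      [2,3] "with" : S
      [3,4] "ate" : (NP\(N/S))\S
  [4,7] S\NP   >
    [4,5] "bone" : (S\NP)/(S\N)
    [5,7] S\N   <
      [5,6] "chased" : PP
      [6,7] "often" : (S\N)\PP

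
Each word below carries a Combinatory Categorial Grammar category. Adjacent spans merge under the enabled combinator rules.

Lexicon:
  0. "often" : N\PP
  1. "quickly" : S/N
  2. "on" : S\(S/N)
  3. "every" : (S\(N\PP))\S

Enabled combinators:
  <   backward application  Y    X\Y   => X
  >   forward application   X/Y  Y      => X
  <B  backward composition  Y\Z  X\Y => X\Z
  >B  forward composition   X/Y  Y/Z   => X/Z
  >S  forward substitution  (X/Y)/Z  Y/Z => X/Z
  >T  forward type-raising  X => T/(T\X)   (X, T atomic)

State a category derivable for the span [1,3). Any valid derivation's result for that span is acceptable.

S

[0,4] S   <
  [0,1] "often" : N\PP
  [1,4] S\(N\PP)   <
    [1,3] S   <
      [1,2] "quickly" : S/N
      [2,3] "on" : S\(S/N)
    [3,4] "every" : (S\(N\PP))\S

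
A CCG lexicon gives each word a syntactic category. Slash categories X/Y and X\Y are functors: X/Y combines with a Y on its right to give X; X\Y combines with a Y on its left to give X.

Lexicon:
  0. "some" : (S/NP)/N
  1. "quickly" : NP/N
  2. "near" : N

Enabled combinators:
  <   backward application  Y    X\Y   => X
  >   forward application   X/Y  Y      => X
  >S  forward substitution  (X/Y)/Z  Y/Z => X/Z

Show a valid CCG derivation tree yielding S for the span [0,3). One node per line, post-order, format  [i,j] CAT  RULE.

[0,1] (S/NP)/N  lex  "some"
[1,2] NP/N  lex  "quickly"
[0,2] S/N  >S  k=1
[2,3] N  lex  "near"
[0,3] S  >  k=2

[0,3] S   >
  [0,2] S/N   >S
    [0,1] "some" : (S/NP)/N
    [1,2] "quickly" : NP/N
  [2,3] "near" : N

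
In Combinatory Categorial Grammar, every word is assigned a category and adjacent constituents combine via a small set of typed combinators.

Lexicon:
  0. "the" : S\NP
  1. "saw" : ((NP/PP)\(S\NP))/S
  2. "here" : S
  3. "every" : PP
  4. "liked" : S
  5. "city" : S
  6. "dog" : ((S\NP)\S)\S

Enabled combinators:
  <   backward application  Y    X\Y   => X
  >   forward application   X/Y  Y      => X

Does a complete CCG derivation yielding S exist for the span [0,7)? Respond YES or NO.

YES

[0,7] S   <
  [0,4] NP   >
    [0,3] NP/PP   <
      [0,1] "the" : S\NP
      [1,3] (NP/PP)\(S\NP)   >
        [1,2] "saw" : ((NP/PP)\(S\NP))/S
        [2,3] "here" : S
    [3,4] "every" : PP
  [4,7] S\NP   <
    [4,5] "liked" : S
    [5,7] (S\NP)\S   <
      [5,6] "city" : S
      [6,7] "dog" : ((S\NP)\S)\S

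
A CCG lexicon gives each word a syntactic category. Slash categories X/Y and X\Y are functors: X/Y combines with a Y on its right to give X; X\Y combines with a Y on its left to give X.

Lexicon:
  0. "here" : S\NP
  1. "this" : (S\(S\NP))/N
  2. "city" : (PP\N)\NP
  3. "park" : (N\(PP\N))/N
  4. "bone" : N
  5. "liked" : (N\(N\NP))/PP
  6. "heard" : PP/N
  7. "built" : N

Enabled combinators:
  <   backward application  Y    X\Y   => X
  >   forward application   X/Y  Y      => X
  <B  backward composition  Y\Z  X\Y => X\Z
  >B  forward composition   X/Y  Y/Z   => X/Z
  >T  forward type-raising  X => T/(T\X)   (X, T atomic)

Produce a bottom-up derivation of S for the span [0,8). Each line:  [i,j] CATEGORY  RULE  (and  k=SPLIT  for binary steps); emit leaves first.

[0,1] S\NP  lex  "here"
[1,2] (S\(S\NP))/N  lex  "this"
[2,3] (PP\N)\NP  lex  "city"
[3,4] (N\(PP\N))/N  lex  "park"
[4,5] N  lex  "bone"
[3,5] N\(PP\N)  >  k=4
[2,5] N\NP  <B  k=3
[5,6] (N\(N\NP))/PP  lex  "liked"
[6,7] PP/N  lex  "heard"
[7,8] N  lex  "built"
[6,8] PP  >  k=7
[5,8] N\(N\NP)  >  k=6
[2,8] N  <  k=5
[1,8] S\(S\NP)  >  k=2
[0,8] S  <  k=1

[0,8] S   <
  [0,1] "here" : S\NP
  [1,8] S\(S\NP)   >
    [1,2] "this" : (S\(S\NP))/N
    [2,8] N   <
      [2,5] N\NP   <B
        [2,3] "city" : (PP\N)\NP
        [3,5] N\(PP\N)   >
          [3,4] "park" : (N\(PP\N))/N
          [4,5] "bone" : N
      [5,8] N\(N\NP)   >
        [5,6] "liked" : (N\(N\NP))/PP
        [6,8] PP   >
          [6,7] "heard" : PP/N
          [7,8] "built" : N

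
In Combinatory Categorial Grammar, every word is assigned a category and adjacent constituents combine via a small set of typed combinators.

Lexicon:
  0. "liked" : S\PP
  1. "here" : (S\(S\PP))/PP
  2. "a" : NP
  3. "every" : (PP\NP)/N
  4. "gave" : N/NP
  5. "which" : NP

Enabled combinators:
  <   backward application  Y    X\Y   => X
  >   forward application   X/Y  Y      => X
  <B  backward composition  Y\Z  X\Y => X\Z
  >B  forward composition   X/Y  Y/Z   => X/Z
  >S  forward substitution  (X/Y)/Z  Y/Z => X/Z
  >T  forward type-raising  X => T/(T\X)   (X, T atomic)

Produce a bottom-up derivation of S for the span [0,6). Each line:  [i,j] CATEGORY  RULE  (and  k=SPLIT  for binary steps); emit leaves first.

[0,6] S   <
  [0,1] "liked" : S\PP
  [1,6] S\(S\PP)   >
    [1,2] "here" : (S\(S\PP))/PP
    [2,6] PP   <
      [2,3] "a" : NP
      [3,6] PP\NP   >
        [3,4] "every" : (PP\NP)/N
        [4,6] N   >
          [4,5] "gave" : N/NP
          [5,6] "which" : NP

[0,1] S\PP  lex  "liked"
[1,2] (S\(S\PP))/PP  lex  "here"
[2,3] NP  lex  "a"
[3,4] (PP\NP)/N  lex  "every"
[4,5] N/NP  lex  "gave"
[5,6] NP  lex  "which"
[4,6] N  >  k=5
[3,6] PP\NP  >  k=4
[2,6] PP  <  k=3
[1,6] S\(S\PP)  >  k=2
[0,6] S  <  k=1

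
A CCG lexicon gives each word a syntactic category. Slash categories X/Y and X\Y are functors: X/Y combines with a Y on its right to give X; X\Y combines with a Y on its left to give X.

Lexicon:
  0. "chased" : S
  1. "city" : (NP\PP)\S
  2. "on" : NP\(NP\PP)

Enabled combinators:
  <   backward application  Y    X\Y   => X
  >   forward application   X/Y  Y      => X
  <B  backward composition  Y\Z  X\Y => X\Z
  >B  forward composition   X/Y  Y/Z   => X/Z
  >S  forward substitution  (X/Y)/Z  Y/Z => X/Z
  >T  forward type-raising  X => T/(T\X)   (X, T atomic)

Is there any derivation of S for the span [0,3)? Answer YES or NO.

NO

S (NP\PP)\S NP\(NP\PP)
CKY chart[0,3] = {N/(N\NP), NP, NP/(NP\NP), PP/(PP\NP), S/(S\NP)}; S ∉ chart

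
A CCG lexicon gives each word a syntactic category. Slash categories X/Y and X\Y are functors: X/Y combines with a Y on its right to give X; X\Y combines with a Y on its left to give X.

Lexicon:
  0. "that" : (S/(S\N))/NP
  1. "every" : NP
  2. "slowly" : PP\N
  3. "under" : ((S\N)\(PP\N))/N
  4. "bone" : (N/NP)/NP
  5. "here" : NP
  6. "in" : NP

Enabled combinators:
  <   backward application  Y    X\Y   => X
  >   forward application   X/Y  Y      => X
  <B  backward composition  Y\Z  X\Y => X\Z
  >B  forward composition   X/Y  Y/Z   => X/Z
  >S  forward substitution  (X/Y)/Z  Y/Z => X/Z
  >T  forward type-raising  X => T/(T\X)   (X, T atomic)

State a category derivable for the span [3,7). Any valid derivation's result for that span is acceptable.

(S\N)\(PP\N)

[0,7] S   >
  [0,2] S/(S\N)   >
    [0,1] "that" : (S/(S\N))/NP
    [1,2] "every" : NP
  [2,7] S\N   <
    [2,3] "slowly" : PP\N
    [3,7] (S\N)\(PP\N)   >
      [3,4] "under" : ((S\N)\(PP\N))/N
      [4,7] N   >
        [4,6] N/NP   >
          [4,5] "bone" : (N/NP)/NP
          [5,6] "here" : NP
        [6,7] "in" : NP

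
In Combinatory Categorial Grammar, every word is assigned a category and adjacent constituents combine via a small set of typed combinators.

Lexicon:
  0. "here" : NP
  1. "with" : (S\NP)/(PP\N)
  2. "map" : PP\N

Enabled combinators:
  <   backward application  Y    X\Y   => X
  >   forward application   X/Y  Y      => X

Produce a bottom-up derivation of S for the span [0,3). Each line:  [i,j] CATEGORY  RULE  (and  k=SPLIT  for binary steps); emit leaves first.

[0,3] S   <
  [0,1] "here" : NP
  [1,3] S\NP   >
    [1,2] "with" : (S\NP)/(PP\N)
    [2,3] "map" : PP\N

[0,1] NP  lex  "here"
[1,2] (S\NP)/(PP\N)  lex  "with"
[2,3] PP\N  lex  "map"
[1,3] S\NP  >  k=2
[0,3] S  <  k=1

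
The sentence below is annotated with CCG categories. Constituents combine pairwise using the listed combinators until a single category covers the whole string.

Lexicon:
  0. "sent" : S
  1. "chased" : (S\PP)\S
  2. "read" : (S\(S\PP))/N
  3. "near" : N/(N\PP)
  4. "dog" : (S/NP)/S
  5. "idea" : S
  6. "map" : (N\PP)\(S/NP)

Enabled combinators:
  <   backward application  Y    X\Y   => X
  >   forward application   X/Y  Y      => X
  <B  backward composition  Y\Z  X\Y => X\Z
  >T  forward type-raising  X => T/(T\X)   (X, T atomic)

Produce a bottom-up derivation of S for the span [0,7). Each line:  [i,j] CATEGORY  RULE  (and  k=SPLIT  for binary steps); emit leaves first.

[0,1] S  lex  "sent"
[1,2] (S\PP)\S  lex  "chased"
[0,2] S\PP  <  k=1
[2,3] (S\(S\PP))/N  lex  "read"
[3,4] N/(N\PP)  lex  "near"
[4,5] (S/NP)/S  lex  "dog"
[5,6] S  lex  "idea"
[4,6] S/NP  >  k=5
[6,7] (N\PP)\(S/NP)  lex  "map"
[4,7] N\PP  <  k=6
[3,7] N  >  k=4
[2,7] S\(S\PP)  >  k=3
[0,7] S  <  k=2

[0,7] S   <
  [0,2] S\PP   <
    [0,1] "sent" : S
    [1,2] "chased" : (S\PP)\S
  [2,7] S\(S\PP)   >
    [2,3] "read" : (S\(S\PP))/N
    [3,7] N   >
      [3,4] "near" : N/(N\PP)
      [4,7] N\PP   <
        [4,6] S/NP   >
          [4,5] "dog" : (S/NP)/S
          [5,6] "idea" : S
        [6,7] "map" : (N\PP)\(S/NP)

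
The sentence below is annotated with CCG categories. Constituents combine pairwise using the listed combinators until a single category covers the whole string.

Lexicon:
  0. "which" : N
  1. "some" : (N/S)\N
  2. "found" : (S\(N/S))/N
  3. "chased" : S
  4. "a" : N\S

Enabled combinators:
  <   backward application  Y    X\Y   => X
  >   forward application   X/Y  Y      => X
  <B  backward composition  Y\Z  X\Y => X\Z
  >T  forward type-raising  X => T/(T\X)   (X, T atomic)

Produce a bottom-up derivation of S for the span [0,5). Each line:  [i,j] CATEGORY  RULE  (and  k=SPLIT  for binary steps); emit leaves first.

[0,1] N  lex  "which"
[1,2] (N/S)\N  lex  "some"
[0,2] N/S  <  k=1
[2,3] (S\(N/S))/N  lex  "found"
[3,4] S  lex  "chased"
[3,4] N/(N\S)  >T
[4,5] N\S  lex  "a"
[3,5] N  >  k=4
[2,5] S\(N/S)  >  k=3
[0,5] S  <  k=2

[0,5] S   <
  [0,2] N/S   <
    [0,1] "which" : N
    [1,2] "some" : (N/S)\N
  [2,5] S\(N/S)   >
    [2,3] "found" : (S\(N/S))/N
    [3,5] N   >
      [3,4] N/(N\S)   >T
        [3,4] "chased" : S
      [4,5] "a" : N\S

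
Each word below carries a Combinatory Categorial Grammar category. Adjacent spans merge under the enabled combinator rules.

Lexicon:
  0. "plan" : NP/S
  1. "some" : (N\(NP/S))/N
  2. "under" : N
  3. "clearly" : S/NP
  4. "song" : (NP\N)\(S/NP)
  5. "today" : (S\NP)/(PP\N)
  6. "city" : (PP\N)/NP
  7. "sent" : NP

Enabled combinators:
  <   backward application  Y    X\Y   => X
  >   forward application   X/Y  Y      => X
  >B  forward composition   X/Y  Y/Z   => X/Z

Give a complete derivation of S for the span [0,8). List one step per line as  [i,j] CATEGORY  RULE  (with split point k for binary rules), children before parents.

[0,1] NP/S  lex  "plan"
[1,2] (N\(NP/S))/N  lex  "some"
[2,3] N  lex  "under"
[1,3] N\(NP/S)  >  k=2
[0,3] N  <  k=1
[3,4] S/NP  lex  "clearly"
[4,5] (NP\N)\(S/NP)  lex  "song"
[3,5] NP\N  <  k=4
[0,5] NP  <  k=3
[5,6] (S\NP)/(PP\N)  lex  "today"
[6,7] (PP\N)/NP  lex  "city"
[7,8] NP  lex  "sent"
[6,8] PP\N  >  k=7
[5,8] S\NP  >  k=6
[0,8] S  <  k=5

[0,8] S   <
  [0,5] NP   <
    [0,3] N   <
      [0,1] "plan" : NP/S
      [1,3] N\(NP/S)   >
        [1,2] "some" : (N\(NP/S))/N
        [2,3] "under" : N
    [3,5] NP\N   <
      [3,4] "clearly" : S/NP
      [4,5] "song" : (NP\N)\(S/NP)
  [5,8] S\NP   >
    [5,6] "today" : (S\NP)/(PP\N)
    [6,8] PP\N   >
      [6,7] "city" : (PP\N)/NP
      [7,8] "sent" : NP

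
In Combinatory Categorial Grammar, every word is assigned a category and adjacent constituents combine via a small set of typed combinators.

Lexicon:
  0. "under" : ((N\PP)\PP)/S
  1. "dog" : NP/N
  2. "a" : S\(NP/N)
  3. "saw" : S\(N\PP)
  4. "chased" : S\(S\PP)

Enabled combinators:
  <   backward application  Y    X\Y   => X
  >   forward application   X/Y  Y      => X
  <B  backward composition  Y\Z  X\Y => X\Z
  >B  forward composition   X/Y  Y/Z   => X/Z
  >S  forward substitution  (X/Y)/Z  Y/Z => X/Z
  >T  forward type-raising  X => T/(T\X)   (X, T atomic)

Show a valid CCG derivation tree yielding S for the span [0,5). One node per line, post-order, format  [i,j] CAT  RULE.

[0,5] S   <
  [0,4] S\PP   <B
    [0,3] (N\PP)\PP   >
      [0,1] "under" : ((N\PP)\PP)/S
      [1,3] S   <
        [1,2] "dog" : NP/N
        [2,3] "a" : S\(NP/N)
    [3,4] "saw" : S\(N\PP)
  [4,5] "chased" : S\(S\PP)

[0,1] ((N\PP)\PP)/S  lex  "under"
[1,2] NP/N  lex  "dog"
[2,3] S\(NP/N)  lex  "a"
[1,3] S  <  k=2
[0,3] (N\PP)\PP  >  k=1
[3,4] S\(N\PP)  lex  "saw"
[0,4] S\PP  <B  k=3
[4,5] S\(S\PP)  lex  "chased"
[0,5] S  <  k=4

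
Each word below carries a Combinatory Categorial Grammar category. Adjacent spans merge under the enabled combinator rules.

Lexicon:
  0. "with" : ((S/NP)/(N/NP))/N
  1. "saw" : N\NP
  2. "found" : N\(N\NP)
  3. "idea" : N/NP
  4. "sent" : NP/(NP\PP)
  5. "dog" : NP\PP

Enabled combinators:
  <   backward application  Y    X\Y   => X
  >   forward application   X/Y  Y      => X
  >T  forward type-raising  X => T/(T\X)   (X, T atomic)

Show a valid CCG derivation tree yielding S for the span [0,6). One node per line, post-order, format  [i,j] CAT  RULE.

[0,1] ((S/NP)/(N/NP))/N  lex  "with"
[1,2] N\NP  lex  "saw"
[2,3] N\(N\NP)  lex  "found"
[1,3] N  <  k=2
[0,3] (S/NP)/(N/NP)  >  k=1
[3,4] N/NP  lex  "idea"
[0,4] S/NP  >  k=3
[4,5] NP/(NP\PP)  lex  "sent"
[5,6] NP\PP  lex  "dog"
[4,6] NP  >  k=5
[0,6] S  >  k=4

[0,6] S   >
  [0,4] S/NP   >
    [0,3] (S/NP)/(N/NP)   >
      [0,1] "with" : ((S/NP)/(N/NP))/N
      [1,3] N   <
        [1,2] "saw" : N\NP
        [2,3] "found" : N\(N\NP)
    [3,4] "idea" : N/NP
  [4,6] NP   >
    [4,5] "sent" : NP/(NP\PP)
    [5,6] "dog" : NP\PP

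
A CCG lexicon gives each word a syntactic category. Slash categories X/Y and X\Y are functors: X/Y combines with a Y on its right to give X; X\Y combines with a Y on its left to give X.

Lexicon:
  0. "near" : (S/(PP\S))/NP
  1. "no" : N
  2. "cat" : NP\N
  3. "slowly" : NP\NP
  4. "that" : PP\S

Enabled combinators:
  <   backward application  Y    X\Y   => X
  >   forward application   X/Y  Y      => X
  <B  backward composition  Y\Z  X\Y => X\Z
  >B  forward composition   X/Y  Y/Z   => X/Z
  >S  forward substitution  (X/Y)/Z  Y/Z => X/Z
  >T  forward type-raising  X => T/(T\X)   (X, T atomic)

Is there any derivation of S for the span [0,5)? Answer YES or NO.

[0,5] S   >
  [0,4] S/(PP\S)   >
    [0,1] "near" : (S/(PP\S))/NP
    [1,4] NP   >
      [1,2] NP/(NP\N)   >T
        [1,2] "no" : N
      [2,4] NP\N   <B
        [2,3] "cat" : NP\N
        [3,4] "slowly" : NP\NP
  [4,5] "that" : PP\S

YES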